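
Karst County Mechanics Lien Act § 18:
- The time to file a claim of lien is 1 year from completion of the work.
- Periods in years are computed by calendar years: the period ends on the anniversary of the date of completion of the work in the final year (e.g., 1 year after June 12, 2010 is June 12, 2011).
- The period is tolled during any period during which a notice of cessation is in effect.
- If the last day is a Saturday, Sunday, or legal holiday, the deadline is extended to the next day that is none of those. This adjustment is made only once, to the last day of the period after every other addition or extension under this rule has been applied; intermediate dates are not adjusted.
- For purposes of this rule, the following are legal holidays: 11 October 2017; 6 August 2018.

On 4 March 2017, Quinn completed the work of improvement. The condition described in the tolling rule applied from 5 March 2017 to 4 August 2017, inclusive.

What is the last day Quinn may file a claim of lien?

August 7, 2018

1 year after 4 March 2017 is March 4, 2018.
From March 5, 2017 through August 4, 2017 inclusive is 153 days; tolling adds 153 days: March 4, 2018 + 153 days = August 4, 2018.
August 4, 2018 is Saturday; August 5, 2018 is Sunday; August 6, 2018 is a listed holiday. The next qualifying day is August 7, 2018.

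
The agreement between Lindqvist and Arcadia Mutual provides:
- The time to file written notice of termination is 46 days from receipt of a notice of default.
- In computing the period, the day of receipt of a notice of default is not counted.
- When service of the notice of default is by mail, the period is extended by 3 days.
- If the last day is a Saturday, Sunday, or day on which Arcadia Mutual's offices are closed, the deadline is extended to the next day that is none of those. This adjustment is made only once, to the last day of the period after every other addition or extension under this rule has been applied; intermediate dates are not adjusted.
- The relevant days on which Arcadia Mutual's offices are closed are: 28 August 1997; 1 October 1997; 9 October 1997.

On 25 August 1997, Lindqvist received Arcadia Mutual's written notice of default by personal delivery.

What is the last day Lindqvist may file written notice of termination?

October 10, 1997

46 days after 25 August 1997 is October 10, 1997.
Service was not by mail, so no mail extension applies.
October 10, 1997 is a Friday and not a day on which Arcadia Mutual's offices are closed, so no extension applies.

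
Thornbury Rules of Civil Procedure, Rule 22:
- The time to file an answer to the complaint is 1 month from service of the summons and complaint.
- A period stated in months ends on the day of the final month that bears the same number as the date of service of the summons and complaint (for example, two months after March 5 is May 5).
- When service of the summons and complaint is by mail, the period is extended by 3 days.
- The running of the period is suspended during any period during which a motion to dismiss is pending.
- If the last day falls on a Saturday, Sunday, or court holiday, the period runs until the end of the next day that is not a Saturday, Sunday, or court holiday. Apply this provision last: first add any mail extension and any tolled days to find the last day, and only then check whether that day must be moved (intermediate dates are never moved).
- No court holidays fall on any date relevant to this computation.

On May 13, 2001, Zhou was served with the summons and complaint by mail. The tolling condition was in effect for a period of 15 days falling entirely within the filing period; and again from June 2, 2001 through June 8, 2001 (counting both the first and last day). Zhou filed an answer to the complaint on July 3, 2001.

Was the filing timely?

1 month after May 13, 2001 is June 13, 2001.
Service was by mail, adding 3 days: June 13, 2001 + 3 days = June 16, 2001.
Tolling adds 15 days: June 16, 2001 + 15 days = July 1, 2001.
From June 2, 2001 through June 8, 2001 inclusive is 7 days; tolling adds 7 days: July 1, 2001 + 7 days = July 8, 2001.
July 8, 2001 is Sunday. The next qualifying day is July 9, 2001.
The deadline is July 9, 2001; the filing on July 3, 2001 is on or before that date.

Yes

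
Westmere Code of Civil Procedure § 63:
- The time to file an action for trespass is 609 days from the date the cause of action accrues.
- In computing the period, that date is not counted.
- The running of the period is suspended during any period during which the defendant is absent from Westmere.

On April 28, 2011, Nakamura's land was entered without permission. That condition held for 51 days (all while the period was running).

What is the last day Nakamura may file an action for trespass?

February 16, 2013

609 days after April 28, 2011 is December 27, 2012.
Tolling adds 51 days: December 27, 2012 + 51 days = February 16, 2013.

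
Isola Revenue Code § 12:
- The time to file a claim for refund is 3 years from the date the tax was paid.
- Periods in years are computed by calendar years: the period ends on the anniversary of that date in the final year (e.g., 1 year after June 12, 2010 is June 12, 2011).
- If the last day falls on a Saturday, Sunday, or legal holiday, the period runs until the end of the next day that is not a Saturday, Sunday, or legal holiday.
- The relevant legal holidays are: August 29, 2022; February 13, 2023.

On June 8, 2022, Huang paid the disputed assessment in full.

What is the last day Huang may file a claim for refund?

June 9, 2025

3 years after June 8, 2022 is June 8, 2025.
June 8, 2025 is Sunday. The next qualifying day is June 9, 2025.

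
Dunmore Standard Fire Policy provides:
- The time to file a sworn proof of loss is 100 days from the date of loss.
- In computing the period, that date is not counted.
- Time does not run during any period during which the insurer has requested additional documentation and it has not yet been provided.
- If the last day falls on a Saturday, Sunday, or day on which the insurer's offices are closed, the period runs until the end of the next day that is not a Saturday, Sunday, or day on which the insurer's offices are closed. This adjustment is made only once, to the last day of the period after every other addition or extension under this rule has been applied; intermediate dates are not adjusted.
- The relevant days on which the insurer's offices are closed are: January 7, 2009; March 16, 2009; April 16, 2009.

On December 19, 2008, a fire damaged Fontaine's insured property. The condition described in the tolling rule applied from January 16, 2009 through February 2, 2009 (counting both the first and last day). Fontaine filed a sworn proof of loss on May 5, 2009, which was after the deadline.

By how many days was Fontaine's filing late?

100 days after December 19, 2008 is March 29, 2009.
From January 16, 2009 through February 2, 2009 inclusive is 18 days; tolling adds 18 days: March 29, 2009 + 18 days = April 16, 2009.
April 16, 2009 is a listed holiday. The next qualifying day is April 17, 2009.
The deadline is April 17, 2009; from April 17, 2009 to May 5, 2009 is 18 days.

18 days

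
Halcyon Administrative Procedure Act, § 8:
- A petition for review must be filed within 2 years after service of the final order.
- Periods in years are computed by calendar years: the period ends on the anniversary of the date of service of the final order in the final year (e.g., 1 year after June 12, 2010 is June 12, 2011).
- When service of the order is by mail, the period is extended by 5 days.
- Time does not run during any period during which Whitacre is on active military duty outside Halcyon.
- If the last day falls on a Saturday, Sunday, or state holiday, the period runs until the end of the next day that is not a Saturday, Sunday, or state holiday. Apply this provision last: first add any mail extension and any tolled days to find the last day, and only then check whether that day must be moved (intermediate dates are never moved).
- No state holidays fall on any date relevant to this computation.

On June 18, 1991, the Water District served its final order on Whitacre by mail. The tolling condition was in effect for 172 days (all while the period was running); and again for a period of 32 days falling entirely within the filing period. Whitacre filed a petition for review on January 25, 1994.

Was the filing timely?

2 years after June 18, 1991 is June 18, 1993.
Service was by mail, adding 5 days: June 18, 1993 + 5 days = June 23, 1993.
Tolling adds 172 days: June 23, 1993 + 172 days = December 12, 1993.
Tolling adds 32 days: December 12, 1993 + 32 days = January 13, 1994.
January 13, 1994 is a Thursday and not a state holiday, so no extension applies.
The deadline is January 13, 1994; the filing on January 25, 1994 is after that date.

No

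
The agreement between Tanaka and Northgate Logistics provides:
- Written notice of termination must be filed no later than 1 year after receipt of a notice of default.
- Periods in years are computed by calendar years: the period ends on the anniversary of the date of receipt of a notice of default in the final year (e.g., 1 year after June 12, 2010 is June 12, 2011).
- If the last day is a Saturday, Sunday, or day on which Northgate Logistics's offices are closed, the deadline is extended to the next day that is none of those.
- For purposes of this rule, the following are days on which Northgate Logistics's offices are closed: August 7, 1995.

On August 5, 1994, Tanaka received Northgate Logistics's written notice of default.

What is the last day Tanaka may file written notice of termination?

1 year after August 5, 1994 is August 5, 1995.
August 5, 1995 is Saturday; August 6, 1995 is Sunday; August 7, 1995 is a listed holiday. The next qualifying day is August 8, 1995.

August 8, 1995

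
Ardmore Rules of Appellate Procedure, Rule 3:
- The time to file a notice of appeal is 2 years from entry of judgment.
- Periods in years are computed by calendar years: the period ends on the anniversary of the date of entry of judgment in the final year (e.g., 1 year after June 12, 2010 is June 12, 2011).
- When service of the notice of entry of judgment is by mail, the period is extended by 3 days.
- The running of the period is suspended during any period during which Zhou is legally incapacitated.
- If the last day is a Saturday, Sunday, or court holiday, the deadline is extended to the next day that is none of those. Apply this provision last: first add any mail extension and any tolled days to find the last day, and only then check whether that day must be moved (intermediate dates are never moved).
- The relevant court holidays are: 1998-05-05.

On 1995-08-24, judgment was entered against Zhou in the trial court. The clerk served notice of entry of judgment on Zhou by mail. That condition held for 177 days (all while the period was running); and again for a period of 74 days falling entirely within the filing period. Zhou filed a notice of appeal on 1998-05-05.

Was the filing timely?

2 years after 1995-08-24 is August 24, 1997.
Service was by mail, adding 3 days: August 24, 1997 + 3 days = August 27, 1997.
Tolling adds 177 days: August 27, 1997 + 177 days = February 20, 1998.
Tolling adds 74 days: February 20, 1998 + 74 days = May 5, 1998.
May 5, 1998 is a listed holiday. The next qualifying day is May 6, 1998.
The deadline is May 6, 1998; the filing on May 5, 1998 is on or before that date.

Yes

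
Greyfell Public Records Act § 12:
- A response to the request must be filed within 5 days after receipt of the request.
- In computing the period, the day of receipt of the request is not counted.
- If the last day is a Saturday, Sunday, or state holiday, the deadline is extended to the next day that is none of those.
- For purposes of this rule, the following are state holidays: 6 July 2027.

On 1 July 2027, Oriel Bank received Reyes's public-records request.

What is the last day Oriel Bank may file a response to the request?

5 days after 1 July 2027 is July 6, 2027.
July 6, 2027 is a listed holiday. The next qualifying day is July 7, 2027.

July 7, 2027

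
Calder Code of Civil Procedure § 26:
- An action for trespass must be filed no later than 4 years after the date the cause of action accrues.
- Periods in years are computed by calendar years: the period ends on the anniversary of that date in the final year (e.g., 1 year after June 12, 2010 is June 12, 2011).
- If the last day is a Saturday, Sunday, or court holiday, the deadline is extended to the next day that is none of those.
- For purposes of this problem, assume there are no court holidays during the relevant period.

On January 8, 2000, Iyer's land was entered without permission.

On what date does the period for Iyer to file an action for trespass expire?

4 years after January 8, 2000 is January 8, 2004.
January 8, 2004 is a Thursday and not a court holiday, so no extension applies.

January 8, 2004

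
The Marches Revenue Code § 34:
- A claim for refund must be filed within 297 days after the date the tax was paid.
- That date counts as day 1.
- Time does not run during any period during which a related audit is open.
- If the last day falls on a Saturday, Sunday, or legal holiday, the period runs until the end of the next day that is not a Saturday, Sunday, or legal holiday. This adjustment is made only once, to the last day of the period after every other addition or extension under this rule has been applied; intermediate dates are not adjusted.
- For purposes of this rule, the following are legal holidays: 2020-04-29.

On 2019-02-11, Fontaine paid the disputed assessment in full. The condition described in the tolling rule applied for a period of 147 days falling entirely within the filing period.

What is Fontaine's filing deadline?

April 30, 2020

Counting 2019-02-11 as day 1, day 297 is December 4, 2019.
Tolling adds 147 days: December 4, 2019 + 147 days = April 29, 2020.
April 29, 2020 is a listed holiday. The next qualifying day is April 30, 2020.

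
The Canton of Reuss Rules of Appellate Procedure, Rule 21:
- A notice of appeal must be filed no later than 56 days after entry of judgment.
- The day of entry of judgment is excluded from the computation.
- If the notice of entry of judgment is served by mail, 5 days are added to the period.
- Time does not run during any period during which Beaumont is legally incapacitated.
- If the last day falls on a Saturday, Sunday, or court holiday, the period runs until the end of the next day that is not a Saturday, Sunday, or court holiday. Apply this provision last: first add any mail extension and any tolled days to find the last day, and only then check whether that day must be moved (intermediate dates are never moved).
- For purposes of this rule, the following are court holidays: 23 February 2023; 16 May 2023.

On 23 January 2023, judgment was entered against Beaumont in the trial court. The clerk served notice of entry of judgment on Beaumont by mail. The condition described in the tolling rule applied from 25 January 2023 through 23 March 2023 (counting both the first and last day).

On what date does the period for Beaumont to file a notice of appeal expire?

May 22, 2023

56 days after 23 January 2023 is March 20, 2023.
Service was by mail, adding 5 days: March 20, 2023 + 5 days = March 25, 2023.
From January 25, 2023 through March 23, 2023 inclusive is 58 days; tolling adds 58 days: March 25, 2023 + 58 days = May 22, 2023.
May 22, 2023 is a Monday and not a court holiday, so no extension applies.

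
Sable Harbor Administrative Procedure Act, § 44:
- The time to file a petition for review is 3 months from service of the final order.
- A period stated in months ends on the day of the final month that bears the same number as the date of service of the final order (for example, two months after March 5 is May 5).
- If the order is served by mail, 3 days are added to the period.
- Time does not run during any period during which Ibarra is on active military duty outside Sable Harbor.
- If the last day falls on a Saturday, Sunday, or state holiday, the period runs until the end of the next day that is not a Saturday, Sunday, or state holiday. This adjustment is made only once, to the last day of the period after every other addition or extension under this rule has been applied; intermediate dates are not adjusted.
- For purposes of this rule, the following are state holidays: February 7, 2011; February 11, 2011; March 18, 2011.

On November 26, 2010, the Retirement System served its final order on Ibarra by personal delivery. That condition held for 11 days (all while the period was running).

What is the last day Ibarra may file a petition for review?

March 9, 2011

3 months after November 26, 2010 is February 26, 2011.
Service was not by mail, so no mail extension applies.
Tolling adds 11 days: February 26, 2011 + 11 days = March 9, 2011.
March 9, 2011 is a Wednesday and not a state holiday, so no extension applies.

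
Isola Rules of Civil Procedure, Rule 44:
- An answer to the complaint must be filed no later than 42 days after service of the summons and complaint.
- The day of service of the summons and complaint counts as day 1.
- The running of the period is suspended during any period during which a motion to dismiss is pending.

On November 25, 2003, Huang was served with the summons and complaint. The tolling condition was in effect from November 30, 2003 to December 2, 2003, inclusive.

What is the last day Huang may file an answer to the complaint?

January 8, 2004

Counting November 25, 2003 as day 1, day 42 is January 5, 2004.
From November 30, 2003 through December 2, 2003 inclusive is 3 days; tolling adds 3 days: January 5, 2004 + 3 days = January 8, 2004.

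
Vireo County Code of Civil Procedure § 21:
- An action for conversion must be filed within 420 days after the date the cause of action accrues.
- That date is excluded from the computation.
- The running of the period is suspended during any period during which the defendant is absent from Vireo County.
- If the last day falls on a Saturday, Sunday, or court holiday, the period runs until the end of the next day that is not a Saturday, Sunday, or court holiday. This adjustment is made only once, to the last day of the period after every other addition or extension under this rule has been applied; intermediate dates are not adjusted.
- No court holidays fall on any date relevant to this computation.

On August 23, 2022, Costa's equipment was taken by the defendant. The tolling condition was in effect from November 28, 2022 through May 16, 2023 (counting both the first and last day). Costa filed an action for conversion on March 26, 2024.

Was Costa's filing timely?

Yes

420 days after August 23, 2022 is October 17, 2023.
From November 28, 2022 through May 16, 2023 inclusive is 170 days; tolling adds 170 days: October 17, 2023 + 170 days = April 4, 2024.
April 4, 2024 is a Thursday and not a court holiday, so no extension applies.
The deadline is April 4, 2024; the filing on March 26, 2024 is on or before that date.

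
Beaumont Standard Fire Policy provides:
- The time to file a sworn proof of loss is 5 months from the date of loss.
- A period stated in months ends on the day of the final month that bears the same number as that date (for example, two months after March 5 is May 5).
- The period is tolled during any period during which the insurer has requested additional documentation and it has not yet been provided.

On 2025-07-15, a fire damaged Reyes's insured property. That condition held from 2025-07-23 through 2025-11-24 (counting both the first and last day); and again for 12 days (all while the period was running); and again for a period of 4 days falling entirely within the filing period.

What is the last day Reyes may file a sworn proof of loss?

5 months after 2025-07-15 is December 15, 2025.
From July 23, 2025 through November 24, 2025 inclusive is 125 days; tolling adds 125 days: December 15, 2025 + 125 days = April 19, 2026.
Tolling adds 12 days: April 19, 2026 + 12 days = May 1, 2026.
Tolling adds 4 days: May 1, 2026 + 4 days = May 5, 2026.

May 5, 2026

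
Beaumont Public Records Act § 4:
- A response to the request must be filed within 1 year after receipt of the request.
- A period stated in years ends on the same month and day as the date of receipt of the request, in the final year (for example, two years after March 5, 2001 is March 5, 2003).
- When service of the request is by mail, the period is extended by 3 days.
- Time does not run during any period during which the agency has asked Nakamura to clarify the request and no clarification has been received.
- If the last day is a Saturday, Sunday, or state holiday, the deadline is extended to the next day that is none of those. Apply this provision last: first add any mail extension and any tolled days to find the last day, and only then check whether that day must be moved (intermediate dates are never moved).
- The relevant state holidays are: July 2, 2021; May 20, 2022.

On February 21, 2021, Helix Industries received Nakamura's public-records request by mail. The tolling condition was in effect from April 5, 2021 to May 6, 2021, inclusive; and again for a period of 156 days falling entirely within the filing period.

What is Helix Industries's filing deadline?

August 31, 2022

1 year after February 21, 2021 is February 21, 2022.
Service was by mail, adding 3 days: February 21, 2022 + 3 days = February 24, 2022.
From April 5, 2021 through May 6, 2021 inclusive is 32 days; tolling adds 32 days: February 24, 2022 + 32 days = March 28, 2022.
Tolling adds 156 days: March 28, 2022 + 156 days = August 31, 2022.
August 31, 2022 is a Wednesday and not a state holiday, so no extension applies.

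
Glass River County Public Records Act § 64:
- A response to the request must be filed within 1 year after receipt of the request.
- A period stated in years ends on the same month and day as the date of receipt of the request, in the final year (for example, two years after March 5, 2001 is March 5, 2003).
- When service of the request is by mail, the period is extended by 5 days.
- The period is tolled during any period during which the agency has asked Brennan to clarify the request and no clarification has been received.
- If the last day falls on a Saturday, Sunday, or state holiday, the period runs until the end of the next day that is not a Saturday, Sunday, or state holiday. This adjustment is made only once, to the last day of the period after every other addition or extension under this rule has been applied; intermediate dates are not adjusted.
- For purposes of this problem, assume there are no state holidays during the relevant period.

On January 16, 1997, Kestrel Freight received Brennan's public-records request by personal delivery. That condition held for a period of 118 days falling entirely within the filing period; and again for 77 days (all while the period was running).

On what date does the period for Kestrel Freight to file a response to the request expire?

July 30, 1998

1 year after January 16, 1997 is January 16, 1998.
Service was not by mail, so no mail extension applies.
Tolling adds 118 days: January 16, 1998 + 118 days = May 14, 1998.
Tolling adds 77 days: May 14, 1998 + 77 days = July 30, 1998.
July 30, 1998 is a Thursday and not a state holiday, so no extension applies.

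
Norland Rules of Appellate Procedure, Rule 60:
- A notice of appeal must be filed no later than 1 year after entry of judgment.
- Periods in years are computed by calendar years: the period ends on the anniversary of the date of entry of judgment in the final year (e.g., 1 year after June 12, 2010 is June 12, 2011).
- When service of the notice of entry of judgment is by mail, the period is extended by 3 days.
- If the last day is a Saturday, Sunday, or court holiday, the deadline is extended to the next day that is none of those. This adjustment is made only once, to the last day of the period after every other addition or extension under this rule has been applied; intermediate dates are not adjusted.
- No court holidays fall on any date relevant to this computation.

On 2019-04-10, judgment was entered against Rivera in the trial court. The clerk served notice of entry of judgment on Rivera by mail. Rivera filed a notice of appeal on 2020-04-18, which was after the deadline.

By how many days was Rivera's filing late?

5 days

1 year after 2019-04-10 is April 10, 2020.
Service was by mail, adding 3 days: April 10, 2020 + 3 days = April 13, 2020.
April 13, 2020 is a Monday and not a court holiday, so no extension applies.
The deadline is April 13, 2020; from April 13, 2020 to April 18, 2020 is 5 days.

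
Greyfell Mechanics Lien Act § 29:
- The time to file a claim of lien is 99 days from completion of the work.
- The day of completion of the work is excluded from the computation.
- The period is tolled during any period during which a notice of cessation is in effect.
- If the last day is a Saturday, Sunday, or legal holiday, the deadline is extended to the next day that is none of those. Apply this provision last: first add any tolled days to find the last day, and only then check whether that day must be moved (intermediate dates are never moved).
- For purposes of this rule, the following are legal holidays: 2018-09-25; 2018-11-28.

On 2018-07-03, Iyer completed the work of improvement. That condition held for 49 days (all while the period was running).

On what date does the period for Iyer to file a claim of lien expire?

99 days after 2018-07-03 is October 10, 2018.
Tolling adds 49 days: October 10, 2018 + 49 days = November 28, 2018.
November 28, 2018 is a listed holiday. The next qualifying day is November 29, 2018.

November 29, 2018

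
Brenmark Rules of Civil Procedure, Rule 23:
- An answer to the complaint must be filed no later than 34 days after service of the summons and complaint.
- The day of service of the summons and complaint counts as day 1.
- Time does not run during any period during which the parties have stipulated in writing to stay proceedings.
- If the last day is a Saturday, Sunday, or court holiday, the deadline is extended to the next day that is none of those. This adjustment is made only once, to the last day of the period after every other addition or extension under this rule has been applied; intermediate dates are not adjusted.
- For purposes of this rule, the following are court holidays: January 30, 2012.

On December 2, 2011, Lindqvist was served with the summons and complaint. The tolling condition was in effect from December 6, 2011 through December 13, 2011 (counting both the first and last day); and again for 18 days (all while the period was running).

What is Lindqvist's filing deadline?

January 31, 2012

Counting December 2, 2011 as day 1, day 34 is January 4, 2012.
From December 6, 2011 through December 13, 2011 inclusive is 8 days; tolling adds 8 days: January 4, 2012 + 8 days = January 12, 2012.
Tolling adds 18 days: January 12, 2012 + 18 days = January 30, 2012.
January 30, 2012 is a listed holiday. The next qualifying day is January 31, 2012.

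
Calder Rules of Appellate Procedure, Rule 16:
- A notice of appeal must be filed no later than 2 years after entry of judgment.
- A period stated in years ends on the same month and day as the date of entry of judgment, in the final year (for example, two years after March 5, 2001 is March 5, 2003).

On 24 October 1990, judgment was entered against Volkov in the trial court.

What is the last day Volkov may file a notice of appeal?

October 24, 1992

2 years after 24 October 1990 is October 24, 1992.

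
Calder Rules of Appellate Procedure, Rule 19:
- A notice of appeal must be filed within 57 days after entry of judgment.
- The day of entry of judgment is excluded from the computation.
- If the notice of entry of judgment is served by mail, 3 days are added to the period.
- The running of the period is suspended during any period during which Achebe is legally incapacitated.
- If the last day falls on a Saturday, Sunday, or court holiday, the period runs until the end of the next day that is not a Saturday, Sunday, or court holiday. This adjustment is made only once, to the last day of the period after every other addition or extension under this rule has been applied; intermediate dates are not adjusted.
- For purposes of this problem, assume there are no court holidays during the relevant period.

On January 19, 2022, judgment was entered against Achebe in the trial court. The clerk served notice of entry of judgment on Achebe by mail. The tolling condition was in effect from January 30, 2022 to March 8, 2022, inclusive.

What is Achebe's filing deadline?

April 27, 2022

57 days after January 19, 2022 is March 17, 2022.
Service was by mail, adding 3 days: March 17, 2022 + 3 days = March 20, 2022.
From January 30, 2022 through March 8, 2022 inclusive is 38 days; tolling adds 38 days: March 20, 2022 + 38 days = April 27, 2022.
April 27, 2022 is a Wednesday and not a court holiday, so no extension applies.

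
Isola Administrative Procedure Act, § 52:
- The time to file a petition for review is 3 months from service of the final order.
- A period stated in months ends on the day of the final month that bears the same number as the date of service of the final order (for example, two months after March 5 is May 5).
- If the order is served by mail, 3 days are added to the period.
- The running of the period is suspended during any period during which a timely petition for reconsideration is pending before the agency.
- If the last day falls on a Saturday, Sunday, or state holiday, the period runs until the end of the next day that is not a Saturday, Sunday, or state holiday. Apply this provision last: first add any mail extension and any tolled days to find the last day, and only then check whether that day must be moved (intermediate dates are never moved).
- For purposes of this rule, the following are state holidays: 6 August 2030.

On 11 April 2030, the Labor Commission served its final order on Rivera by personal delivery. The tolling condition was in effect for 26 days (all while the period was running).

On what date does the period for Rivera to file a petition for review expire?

August 7, 2030

3 months after 11 April 2030 is July 11, 2030.
Service was not by mail, so no mail extension applies.
Tolling adds 26 days: July 11, 2030 + 26 days = August 6, 2030.
August 6, 2030 is a listed holiday. The next qualifying day is August 7, 2030.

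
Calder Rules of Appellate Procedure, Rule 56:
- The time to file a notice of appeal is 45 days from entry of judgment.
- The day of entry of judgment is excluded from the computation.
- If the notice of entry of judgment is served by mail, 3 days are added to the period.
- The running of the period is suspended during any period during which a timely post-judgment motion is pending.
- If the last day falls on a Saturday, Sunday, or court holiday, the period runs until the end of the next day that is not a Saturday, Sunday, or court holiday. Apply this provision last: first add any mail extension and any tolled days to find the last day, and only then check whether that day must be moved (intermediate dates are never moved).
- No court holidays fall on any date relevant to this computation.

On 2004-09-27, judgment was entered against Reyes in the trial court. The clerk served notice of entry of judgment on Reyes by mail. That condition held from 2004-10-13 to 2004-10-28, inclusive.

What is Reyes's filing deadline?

45 days after 2004-09-27 is November 11, 2004.
Service was by mail, adding 3 days: November 11, 2004 + 3 days = November 14, 2004.
From October 13, 2004 through October 28, 2004 inclusive is 16 days; tolling adds 16 days: November 14, 2004 + 16 days = November 30, 2004.
November 30, 2004 is a Tuesday and not a court holiday, so no extension applies.

November 30, 2004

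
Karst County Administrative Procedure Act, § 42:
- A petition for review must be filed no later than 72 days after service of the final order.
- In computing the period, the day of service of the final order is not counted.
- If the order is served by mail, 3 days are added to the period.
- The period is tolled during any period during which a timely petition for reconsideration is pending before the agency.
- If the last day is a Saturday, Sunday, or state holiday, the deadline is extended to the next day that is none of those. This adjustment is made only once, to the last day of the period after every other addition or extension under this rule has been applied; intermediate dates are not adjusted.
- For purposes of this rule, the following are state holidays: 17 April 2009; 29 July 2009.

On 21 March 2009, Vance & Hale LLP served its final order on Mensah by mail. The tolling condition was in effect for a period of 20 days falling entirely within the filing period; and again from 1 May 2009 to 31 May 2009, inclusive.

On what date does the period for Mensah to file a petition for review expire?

July 27, 2009

72 days after 21 March 2009 is June 1, 2009.
Service was by mail, adding 3 days: June 1, 2009 + 3 days = June 4, 2009.
Tolling adds 20 days: June 4, 2009 + 20 days = June 24, 2009.
From May 1, 2009 through May 31, 2009 inclusive is 31 days; tolling adds 31 days: June 24, 2009 + 31 days = July 25, 2009.
July 25, 2009 is Saturday; July 26, 2009 is Sunday. The next qualifying day is July 27, 2009.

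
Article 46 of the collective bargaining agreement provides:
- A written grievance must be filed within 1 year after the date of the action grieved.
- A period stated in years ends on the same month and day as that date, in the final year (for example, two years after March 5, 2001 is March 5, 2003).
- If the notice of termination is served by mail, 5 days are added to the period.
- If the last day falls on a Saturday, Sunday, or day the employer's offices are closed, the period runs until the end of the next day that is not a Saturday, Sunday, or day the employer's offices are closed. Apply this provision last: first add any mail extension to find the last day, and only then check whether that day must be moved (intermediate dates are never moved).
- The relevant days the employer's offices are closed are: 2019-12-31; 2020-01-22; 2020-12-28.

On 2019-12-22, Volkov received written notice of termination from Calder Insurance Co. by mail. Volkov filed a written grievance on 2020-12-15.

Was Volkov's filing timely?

1 year after 2019-12-22 is December 22, 2020.
Service was by mail, adding 5 days: December 22, 2020 + 5 days = December 27, 2020.
December 27, 2020 is Sunday; December 28, 2020 is a listed holiday. The next qualifying day is December 29, 2020.
The deadline is December 29, 2020; the filing on December 15, 2020 is on or before that date.

Yes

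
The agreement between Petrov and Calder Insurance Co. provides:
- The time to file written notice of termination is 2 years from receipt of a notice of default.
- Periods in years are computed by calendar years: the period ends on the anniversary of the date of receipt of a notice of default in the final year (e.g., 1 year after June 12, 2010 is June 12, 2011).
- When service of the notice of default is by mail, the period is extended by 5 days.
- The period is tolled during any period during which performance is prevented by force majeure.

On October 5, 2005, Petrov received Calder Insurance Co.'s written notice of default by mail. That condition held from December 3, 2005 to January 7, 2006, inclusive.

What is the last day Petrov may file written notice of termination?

2 years after October 5, 2005 is October 5, 2007.
Service was by mail, adding 5 days: October 5, 2007 + 5 days = October 10, 2007.
From December 3, 2005 through January 7, 2006 inclusive is 36 days; tolling adds 36 days: October 10, 2007 + 36 days = November 15, 2007.

November 15, 2007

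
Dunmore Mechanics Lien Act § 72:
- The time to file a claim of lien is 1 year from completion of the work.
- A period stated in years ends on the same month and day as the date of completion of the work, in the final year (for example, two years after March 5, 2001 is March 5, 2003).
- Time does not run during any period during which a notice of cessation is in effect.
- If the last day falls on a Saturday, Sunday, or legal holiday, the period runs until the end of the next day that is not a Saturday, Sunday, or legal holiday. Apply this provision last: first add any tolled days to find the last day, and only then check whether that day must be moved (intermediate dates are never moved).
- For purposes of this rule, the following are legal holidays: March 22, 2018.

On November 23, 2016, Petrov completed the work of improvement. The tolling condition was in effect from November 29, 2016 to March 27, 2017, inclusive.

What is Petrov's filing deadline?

March 23, 2018

1 year after November 23, 2016 is November 23, 2017.
From November 29, 2016 through March 27, 2017 inclusive is 119 days; tolling adds 119 days: November 23, 2017 + 119 days = March 22, 2018.
March 22, 2018 is a listed holiday. The next qualifying day is March 23, 2018.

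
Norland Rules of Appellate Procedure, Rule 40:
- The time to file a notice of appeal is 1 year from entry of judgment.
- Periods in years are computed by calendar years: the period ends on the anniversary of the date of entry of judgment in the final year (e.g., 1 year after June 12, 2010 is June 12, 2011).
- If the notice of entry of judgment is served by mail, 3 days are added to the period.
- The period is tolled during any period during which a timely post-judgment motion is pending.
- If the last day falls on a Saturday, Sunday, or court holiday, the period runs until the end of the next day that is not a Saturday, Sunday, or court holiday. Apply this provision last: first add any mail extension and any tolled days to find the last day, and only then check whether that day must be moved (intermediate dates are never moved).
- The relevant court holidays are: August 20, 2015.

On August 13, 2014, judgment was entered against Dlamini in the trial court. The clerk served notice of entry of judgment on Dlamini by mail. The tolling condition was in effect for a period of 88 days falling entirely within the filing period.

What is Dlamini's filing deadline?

1 year after August 13, 2014 is August 13, 2015.
Service was by mail, adding 3 days: August 13, 2015 + 3 days = August 16, 2015.
Tolling adds 88 days: August 16, 2015 + 88 days = November 12, 2015.
November 12, 2015 is a Thursday and not a court holiday, so no extension applies.

November 12, 2015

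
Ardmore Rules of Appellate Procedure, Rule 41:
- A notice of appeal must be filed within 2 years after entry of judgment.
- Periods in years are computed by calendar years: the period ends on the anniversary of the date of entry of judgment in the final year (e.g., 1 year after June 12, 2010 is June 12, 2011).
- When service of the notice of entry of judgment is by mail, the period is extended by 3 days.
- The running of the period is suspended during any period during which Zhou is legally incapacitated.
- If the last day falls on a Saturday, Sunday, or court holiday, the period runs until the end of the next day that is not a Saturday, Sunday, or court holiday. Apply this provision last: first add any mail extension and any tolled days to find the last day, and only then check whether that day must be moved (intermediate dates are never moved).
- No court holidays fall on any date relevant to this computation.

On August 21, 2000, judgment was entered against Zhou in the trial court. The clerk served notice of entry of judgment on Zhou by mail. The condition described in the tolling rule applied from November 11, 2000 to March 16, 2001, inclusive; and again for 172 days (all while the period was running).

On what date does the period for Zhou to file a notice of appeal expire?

June 18, 2003

2 years after August 21, 2000 is August 21, 2002.
Service was by mail, adding 3 days: August 21, 2002 + 3 days = August 24, 2002.
From November 11, 2000 through March 16, 2001 inclusive is 126 days; tolling adds 126 days: August 24, 2002 + 126 days = December 28, 2002.
Tolling adds 172 days: December 28, 2002 + 172 days = June 18, 2003.
June 18, 2003 is a Wednesday and not a court holiday, so no extension applies.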